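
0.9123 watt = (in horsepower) 0.001223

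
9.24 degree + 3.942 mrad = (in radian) 0.1652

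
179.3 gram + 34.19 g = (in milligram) 2.135e+05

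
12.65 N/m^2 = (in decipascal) 126.5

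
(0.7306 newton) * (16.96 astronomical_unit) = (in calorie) 4.43e+11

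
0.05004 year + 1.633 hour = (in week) 2.619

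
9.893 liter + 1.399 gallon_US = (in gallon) 4.012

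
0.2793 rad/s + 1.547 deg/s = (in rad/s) 0.3063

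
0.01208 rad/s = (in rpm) 0.1154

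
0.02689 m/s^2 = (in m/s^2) 0.02689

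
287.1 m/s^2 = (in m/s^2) 287.1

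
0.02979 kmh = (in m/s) 0.008275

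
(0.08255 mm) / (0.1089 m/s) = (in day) 8.774e-09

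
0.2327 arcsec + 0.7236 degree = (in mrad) 12.63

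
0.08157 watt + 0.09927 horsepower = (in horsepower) 0.09938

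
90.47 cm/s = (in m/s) 0.9047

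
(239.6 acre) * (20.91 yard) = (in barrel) 1.166e+08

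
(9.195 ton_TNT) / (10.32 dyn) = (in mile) 2.316e+11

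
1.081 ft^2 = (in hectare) 1.004e-05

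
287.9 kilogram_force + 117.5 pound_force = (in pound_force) 752.2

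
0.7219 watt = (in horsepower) 0.0009681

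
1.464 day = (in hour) 35.14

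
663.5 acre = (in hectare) 268.5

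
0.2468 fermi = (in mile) 1.534e-19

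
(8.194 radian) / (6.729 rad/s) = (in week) 2.013e-06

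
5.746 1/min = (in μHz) 9.577e+04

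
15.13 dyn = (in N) 0.0001513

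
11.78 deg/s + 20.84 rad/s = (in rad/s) 21.05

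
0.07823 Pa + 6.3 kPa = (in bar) 0.063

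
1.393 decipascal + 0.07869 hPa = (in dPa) 80.08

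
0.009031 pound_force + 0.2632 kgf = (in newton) 2.621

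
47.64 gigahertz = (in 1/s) 4.764e+10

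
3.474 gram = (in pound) 0.007659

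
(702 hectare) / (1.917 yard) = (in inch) 1.577e+08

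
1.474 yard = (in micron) 1.348e+06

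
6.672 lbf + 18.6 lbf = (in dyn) 1.124e+07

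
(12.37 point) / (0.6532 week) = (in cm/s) 1.105e-06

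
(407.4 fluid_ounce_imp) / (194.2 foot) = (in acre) 4.832e-08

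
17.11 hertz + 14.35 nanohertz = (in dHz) 171.1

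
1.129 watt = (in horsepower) 0.001514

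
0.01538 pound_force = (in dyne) 6841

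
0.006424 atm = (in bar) 0.006509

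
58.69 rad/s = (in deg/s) 3363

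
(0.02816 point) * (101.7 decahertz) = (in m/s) 0.0101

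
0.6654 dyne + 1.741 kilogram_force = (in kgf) 1.741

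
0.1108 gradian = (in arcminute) 5.983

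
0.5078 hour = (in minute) 30.47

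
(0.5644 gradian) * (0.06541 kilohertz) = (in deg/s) 33.23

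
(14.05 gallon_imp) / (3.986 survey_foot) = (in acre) 1.299e-05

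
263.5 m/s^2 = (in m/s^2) 263.5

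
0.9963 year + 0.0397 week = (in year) 0.9971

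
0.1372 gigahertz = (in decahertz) 1.372e+07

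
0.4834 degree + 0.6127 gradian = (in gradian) 1.15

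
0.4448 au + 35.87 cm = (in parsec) 2.156e-06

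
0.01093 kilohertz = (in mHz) 1.093e+04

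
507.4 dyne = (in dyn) 507.4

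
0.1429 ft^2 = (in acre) 3.281e-06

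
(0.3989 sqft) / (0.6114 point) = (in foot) 563.7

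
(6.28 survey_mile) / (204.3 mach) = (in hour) 4.036e-05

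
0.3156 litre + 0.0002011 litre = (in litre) 0.3158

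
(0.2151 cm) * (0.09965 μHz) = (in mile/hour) 4.795e-10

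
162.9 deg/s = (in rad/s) 2.843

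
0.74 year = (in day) 270.1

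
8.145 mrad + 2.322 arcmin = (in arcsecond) 1819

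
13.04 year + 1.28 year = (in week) 746.7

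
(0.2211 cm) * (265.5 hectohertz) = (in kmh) 211.3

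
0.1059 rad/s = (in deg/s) 6.068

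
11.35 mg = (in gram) 0.01135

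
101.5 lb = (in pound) 101.5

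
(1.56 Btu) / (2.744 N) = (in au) 4.01e-09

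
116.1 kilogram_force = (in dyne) 1.139e+08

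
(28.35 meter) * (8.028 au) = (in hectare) 3.405e+09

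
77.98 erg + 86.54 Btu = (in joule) 9.13e+04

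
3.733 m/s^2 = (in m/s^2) 3.733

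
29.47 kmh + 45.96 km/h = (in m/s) 20.95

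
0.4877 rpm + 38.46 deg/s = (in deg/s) 41.39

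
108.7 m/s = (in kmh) 391.3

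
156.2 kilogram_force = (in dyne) 1.532e+08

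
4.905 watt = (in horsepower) 0.006578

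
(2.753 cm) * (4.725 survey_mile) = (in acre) 0.05173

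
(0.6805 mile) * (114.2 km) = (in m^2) 1.251e+08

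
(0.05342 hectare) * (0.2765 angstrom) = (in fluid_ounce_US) 0.0004995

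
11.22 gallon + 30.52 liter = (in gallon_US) 19.28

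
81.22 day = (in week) 11.6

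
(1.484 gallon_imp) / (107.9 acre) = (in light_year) 1.633e-24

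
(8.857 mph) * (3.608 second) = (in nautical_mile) 0.007714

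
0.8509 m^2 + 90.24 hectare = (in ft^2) 9.713e+06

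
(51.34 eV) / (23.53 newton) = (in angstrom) 3.496e-09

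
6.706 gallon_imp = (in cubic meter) 0.03049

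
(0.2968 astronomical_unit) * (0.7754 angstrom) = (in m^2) 3.443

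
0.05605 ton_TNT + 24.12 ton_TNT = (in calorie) 2.418e+10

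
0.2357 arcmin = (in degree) 0.003928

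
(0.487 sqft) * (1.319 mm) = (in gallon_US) 0.01576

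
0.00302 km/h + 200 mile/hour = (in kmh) 321.9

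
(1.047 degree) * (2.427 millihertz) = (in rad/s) 4.435e-05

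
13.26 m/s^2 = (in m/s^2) 13.26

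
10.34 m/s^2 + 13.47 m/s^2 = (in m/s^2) 23.81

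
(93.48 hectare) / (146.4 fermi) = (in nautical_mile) 3.448e+15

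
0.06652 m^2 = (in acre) 1.644e-05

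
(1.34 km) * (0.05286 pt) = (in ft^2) 0.269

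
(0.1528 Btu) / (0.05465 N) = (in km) 2.95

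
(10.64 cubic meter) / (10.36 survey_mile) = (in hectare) 6.382e-08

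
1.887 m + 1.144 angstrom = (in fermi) 1.887e+15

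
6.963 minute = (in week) 0.0006908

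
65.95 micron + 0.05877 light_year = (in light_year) 0.05877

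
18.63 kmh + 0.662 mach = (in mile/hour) 515.8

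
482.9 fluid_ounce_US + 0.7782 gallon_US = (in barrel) 0.1084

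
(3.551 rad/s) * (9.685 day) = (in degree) 1.702e+08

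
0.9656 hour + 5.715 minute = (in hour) 1.061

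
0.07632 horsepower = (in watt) 56.91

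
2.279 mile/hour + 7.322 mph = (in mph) 9.601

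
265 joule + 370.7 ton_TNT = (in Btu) 1.47e+09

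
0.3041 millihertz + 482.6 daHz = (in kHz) 4.826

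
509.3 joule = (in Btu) 0.4827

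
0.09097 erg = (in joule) 9.097e-09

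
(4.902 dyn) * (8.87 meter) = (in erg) 4348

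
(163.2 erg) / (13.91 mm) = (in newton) 0.001173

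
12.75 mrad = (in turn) 0.002029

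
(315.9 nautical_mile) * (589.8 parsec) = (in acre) 2.631e+21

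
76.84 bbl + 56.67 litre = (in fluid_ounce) 4.15e+05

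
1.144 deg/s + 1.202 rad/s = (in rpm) 11.67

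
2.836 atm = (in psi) 41.68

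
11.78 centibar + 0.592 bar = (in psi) 10.29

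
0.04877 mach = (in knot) 32.28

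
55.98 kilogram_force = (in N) 549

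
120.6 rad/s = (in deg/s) 6910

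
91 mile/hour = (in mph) 91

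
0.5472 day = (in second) 4.728e+04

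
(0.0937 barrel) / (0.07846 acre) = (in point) 0.133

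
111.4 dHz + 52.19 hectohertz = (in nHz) 5.23e+12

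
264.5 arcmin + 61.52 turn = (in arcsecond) 7.975e+07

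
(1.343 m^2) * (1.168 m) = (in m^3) 1.569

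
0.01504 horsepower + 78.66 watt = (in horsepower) 0.1205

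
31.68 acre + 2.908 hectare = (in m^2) 1.573e+05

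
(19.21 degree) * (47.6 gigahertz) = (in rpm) 1.524e+11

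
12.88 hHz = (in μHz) 1.288e+09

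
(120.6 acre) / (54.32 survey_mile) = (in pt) 1.583e+04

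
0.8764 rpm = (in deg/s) 5.258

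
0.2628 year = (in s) 8.288e+06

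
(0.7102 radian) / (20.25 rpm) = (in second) 0.3349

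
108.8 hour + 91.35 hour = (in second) 7.205e+05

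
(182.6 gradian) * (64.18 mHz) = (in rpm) 1.758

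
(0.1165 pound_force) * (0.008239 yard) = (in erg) 3.904e+04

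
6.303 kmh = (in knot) 3.403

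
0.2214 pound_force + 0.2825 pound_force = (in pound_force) 0.5039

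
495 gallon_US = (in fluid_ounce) 6.336e+04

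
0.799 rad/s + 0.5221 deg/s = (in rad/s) 0.8081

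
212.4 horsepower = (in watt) 1.584e+05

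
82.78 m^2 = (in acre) 0.02046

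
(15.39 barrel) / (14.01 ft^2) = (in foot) 6.168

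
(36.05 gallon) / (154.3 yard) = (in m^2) 0.0009672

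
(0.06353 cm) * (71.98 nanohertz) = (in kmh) 1.646e-10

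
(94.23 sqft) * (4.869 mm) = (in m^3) 0.04262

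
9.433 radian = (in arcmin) 3.243e+04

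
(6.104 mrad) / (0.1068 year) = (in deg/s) 1.038e-07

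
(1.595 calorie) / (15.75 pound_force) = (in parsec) 3.087e-18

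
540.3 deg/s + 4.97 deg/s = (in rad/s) 9.517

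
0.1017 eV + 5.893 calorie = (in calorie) 5.893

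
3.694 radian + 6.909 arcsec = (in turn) 0.5879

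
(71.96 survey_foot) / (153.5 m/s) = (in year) 4.531e-09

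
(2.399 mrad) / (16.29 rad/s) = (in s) 0.0001473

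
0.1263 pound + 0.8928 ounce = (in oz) 2.914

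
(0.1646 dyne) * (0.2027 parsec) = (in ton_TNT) 2.461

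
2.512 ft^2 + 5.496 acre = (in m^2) 2.224e+04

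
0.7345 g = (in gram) 0.7345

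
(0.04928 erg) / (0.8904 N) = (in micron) 0.005535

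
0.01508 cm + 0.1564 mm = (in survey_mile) 1.909e-07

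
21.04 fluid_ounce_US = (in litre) 0.6222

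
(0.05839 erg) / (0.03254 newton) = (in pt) 0.0005087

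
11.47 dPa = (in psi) 0.0001664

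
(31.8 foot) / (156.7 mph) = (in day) 1.601e-06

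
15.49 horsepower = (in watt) 1.155e+04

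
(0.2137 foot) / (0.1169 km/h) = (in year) 6.361e-08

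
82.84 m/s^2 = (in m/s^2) 82.84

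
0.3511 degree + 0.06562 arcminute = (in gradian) 0.3913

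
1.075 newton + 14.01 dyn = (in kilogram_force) 0.1096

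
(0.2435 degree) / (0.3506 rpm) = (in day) 1.34e-06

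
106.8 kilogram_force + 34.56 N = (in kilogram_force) 110.3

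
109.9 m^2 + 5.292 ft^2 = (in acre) 0.02728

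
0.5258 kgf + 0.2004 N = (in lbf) 1.204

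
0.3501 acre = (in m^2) 1417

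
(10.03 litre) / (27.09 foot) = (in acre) 3.002e-07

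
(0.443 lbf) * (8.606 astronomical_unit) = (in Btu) 2.405e+09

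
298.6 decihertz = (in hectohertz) 0.2986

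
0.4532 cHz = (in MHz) 4.532e-09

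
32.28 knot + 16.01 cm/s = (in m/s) 16.77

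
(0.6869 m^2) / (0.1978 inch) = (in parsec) 4.431e-15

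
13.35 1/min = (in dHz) 2.225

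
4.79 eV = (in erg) 7.674e-12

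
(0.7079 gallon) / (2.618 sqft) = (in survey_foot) 0.03615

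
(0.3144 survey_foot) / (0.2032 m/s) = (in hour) 0.000131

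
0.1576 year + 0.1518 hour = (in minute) 8.284e+04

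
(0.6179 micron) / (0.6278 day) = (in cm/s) 1.139e-09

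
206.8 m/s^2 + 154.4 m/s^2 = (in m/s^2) 361.2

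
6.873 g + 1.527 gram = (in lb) 0.01852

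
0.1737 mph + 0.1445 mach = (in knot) 95.79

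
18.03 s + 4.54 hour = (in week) 0.02705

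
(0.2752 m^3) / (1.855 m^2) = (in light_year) 1.568e-17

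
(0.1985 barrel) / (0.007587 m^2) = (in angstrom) 4.16e+10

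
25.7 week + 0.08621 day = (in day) 180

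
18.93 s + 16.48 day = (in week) 2.354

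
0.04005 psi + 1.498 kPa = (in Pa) 1774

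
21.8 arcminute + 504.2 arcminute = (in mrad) 153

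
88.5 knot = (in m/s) 45.53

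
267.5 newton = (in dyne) 2.675e+07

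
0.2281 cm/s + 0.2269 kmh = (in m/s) 0.06531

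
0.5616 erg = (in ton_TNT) 1.342e-17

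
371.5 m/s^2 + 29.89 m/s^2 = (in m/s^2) 401.4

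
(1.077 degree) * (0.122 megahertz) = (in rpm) 2.19e+04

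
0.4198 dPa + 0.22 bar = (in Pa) 2.2e+04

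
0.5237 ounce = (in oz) 0.5237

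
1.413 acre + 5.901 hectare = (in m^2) 6.473e+04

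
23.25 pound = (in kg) 10.55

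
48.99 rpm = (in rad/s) 5.13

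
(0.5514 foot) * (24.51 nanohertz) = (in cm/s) 4.119e-07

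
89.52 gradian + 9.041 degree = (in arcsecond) 3.226e+05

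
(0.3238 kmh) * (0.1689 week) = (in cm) 9.188e+05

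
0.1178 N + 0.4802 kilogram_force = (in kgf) 0.4922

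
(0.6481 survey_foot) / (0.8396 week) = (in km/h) 1.4e-06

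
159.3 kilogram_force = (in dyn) 1.562e+08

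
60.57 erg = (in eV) 3.78e+13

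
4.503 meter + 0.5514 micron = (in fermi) 4.503e+15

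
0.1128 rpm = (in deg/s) 0.6768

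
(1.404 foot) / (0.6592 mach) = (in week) 3.152e-09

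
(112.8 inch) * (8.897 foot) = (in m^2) 7.77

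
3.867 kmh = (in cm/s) 107.4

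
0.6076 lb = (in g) 275.6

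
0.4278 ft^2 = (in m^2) 0.03974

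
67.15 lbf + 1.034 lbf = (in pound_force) 68.18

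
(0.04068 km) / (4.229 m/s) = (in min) 0.1603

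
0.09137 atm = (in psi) 1.343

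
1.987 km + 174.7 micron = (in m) 1987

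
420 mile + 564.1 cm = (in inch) 2.661e+07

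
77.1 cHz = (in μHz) 7.71e+05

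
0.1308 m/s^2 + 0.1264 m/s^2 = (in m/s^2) 0.2572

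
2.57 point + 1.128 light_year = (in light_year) 1.128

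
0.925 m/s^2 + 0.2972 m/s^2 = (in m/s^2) 1.222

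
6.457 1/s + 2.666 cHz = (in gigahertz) 6.484e-09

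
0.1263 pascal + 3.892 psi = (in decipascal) 2.683e+05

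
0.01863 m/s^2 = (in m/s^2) 0.01863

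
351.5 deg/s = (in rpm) 58.58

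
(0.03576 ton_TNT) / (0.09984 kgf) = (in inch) 6.016e+09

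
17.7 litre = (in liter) 17.7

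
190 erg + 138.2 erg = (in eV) 2.048e+14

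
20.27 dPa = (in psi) 0.000294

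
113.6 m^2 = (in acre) 0.02807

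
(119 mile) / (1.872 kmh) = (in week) 0.6089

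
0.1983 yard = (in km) 0.0001813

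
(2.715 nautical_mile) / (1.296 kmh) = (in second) 1.397e+04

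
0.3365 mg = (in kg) 3.365e-07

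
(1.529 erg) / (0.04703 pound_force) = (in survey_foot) 2.398e-06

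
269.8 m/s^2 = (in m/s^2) 269.8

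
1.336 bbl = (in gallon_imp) 46.72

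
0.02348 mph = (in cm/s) 1.05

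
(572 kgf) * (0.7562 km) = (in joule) 4.242e+06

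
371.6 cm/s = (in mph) 8.312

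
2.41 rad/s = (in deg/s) 138.1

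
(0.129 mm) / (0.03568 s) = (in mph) 0.008088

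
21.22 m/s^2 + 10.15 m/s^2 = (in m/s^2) 31.37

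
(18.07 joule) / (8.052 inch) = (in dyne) 8.835e+06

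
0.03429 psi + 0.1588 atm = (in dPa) 1.633e+05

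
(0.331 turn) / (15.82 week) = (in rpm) 2.076e-06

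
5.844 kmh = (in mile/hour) 3.631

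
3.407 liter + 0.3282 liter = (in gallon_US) 0.9867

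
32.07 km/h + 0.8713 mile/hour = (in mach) 0.02731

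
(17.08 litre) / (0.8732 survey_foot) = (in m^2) 0.06417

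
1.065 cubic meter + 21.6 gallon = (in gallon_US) 302.9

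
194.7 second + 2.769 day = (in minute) 3991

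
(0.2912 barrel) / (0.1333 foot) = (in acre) 0.0002816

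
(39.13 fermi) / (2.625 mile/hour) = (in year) 1.057e-21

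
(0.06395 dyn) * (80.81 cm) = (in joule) 5.168e-07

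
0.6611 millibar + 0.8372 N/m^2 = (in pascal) 66.95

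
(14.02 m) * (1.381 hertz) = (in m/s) 19.36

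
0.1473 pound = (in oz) 2.357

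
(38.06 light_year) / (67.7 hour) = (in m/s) 1.477e+12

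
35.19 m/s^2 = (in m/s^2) 35.19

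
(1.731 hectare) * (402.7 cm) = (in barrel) 4.384e+05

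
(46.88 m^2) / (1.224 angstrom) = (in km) 3.83e+08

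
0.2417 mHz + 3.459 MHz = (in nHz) 3.459e+15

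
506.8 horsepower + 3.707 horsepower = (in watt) 3.807e+05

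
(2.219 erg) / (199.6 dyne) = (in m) 0.0001112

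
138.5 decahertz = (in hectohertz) 13.85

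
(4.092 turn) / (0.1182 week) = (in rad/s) 0.0003597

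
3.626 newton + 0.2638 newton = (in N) 3.89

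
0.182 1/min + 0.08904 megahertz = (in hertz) 8.904e+04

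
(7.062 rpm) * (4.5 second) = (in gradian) 211.9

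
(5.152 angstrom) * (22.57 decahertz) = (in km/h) 4.186e-07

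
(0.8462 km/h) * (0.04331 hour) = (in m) 36.65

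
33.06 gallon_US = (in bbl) 0.7871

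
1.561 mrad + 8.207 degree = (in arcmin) 497.8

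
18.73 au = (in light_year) 0.0002962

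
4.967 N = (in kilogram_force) 0.5065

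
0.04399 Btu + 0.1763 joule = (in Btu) 0.04416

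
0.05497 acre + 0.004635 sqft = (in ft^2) 2394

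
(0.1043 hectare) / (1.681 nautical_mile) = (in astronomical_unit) 2.239e-12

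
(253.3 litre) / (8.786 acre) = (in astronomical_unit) 4.762e-17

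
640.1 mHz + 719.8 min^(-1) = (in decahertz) 1.264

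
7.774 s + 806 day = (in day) 806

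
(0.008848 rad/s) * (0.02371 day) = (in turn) 2.885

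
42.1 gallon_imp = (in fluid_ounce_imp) 6736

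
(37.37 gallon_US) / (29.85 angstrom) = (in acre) 1.171e+04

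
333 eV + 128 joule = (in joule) 128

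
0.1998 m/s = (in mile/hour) 0.4469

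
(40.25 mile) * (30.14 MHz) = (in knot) 3.795e+12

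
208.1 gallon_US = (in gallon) 208.1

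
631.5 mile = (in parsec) 3.294e-11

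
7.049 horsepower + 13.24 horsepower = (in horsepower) 20.29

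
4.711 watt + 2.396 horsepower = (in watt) 1791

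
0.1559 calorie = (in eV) 4.071e+18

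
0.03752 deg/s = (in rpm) 0.006253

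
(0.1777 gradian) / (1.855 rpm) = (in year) 4.556e-10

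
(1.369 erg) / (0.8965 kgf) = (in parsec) 5.046e-25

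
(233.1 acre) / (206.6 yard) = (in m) 4993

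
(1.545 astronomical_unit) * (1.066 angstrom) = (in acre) 0.006088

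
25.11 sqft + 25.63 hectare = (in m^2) 2.563e+05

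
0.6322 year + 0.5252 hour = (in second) 1.994e+07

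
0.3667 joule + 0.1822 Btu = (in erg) 1.926e+09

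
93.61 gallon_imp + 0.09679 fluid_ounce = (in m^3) 0.4256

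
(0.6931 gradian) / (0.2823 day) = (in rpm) 4.262e-06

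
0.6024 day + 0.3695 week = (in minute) 4592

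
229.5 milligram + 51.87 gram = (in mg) 5.21e+04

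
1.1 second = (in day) 1.273e-05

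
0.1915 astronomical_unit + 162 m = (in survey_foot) 9.399e+10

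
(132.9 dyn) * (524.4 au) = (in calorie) 2.492e+10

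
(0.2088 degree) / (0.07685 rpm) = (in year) 1.436e-08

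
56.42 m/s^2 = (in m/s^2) 56.42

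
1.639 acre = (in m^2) 6633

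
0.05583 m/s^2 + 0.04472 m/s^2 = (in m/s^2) 0.1006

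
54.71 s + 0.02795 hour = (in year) 4.925e-06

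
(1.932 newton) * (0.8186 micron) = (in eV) 9.871e+12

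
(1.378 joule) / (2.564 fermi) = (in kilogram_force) 5.48e+13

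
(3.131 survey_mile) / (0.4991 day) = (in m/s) 0.1169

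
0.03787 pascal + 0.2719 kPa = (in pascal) 271.9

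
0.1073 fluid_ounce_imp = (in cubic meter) 3.049e-06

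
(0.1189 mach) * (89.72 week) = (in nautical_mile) 1.186e+06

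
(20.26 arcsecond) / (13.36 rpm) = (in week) 1.161e-10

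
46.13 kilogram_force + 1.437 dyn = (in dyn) 4.524e+07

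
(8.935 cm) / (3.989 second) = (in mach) 6.578e-05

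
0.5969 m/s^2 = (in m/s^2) 0.5969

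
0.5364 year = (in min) 2.819e+05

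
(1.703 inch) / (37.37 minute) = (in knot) 3.75e-05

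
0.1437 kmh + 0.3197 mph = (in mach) 0.000537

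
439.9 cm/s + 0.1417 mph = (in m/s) 4.462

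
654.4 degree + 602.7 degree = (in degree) 1257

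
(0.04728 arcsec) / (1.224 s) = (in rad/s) 1.873e-07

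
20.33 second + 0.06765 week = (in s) 4.094e+04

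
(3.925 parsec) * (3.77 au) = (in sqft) 7.352e+29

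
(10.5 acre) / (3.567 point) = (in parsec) 1.094e-09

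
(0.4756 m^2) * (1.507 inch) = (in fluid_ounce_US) 615.6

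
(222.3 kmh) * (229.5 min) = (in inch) 3.348e+07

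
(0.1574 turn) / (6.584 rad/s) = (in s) 0.1502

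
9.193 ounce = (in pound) 0.5746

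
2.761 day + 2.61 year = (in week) 136.5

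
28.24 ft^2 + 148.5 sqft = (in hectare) 0.001642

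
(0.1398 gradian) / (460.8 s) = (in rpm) 4.551e-05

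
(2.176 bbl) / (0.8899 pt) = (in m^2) 1102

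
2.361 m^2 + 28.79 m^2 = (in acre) 0.007698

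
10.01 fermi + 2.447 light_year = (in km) 2.315e+13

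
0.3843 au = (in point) 1.63e+14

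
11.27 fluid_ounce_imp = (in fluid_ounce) 10.83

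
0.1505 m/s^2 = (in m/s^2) 0.1505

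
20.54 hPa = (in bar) 0.02054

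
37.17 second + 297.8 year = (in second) 9.391e+09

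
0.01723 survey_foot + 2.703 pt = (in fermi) 6.205e+12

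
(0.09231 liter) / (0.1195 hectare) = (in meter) 7.725e-08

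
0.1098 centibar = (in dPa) 1098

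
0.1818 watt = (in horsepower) 0.0002438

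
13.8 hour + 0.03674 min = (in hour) 13.8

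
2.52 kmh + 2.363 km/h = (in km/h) 4.883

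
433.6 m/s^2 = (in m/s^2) 433.6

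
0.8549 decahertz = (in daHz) 0.8549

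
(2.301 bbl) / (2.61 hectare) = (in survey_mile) 8.709e-09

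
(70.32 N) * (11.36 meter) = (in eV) 4.986e+21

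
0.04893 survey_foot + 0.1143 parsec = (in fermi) 3.527e+30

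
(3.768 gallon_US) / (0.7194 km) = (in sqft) 0.0002134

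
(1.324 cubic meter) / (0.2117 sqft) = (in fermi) 6.732e+16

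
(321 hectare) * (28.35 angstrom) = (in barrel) 0.05724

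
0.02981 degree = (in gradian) 0.03312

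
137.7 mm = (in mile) 8.556e-05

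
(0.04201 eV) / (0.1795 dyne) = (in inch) 1.476e-13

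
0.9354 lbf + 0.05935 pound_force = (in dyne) 4.425e+05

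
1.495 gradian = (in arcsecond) 4844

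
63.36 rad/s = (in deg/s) 3630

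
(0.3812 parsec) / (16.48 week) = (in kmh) 4.249e+09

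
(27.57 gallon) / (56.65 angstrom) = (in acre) 4552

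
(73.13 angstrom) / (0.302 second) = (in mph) 5.417e-08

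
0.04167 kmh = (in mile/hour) 0.02589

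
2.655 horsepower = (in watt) 1980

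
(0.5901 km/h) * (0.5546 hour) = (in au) 2.188e-09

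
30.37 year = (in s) 9.577e+08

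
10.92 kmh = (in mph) 6.785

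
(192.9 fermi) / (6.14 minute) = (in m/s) 5.236e-16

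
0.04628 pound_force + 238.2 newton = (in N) 238.4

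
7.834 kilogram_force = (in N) 76.83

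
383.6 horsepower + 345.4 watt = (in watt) 2.864e+05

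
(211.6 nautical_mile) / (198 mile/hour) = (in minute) 73.79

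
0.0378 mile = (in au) 4.066e-10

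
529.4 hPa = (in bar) 0.5294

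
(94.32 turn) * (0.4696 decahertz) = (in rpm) 2.658e+04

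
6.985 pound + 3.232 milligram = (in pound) 6.985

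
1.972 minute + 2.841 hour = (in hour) 2.874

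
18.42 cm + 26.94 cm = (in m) 0.4536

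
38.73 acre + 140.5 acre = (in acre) 179.2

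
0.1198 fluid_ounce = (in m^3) 3.543e-06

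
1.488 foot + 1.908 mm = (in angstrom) 4.555e+09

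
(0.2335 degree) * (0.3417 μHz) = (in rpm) 1.33e-08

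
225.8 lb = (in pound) 225.8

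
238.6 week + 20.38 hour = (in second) 1.444e+08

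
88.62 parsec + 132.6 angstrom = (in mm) 2.735e+21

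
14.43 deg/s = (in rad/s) 0.2519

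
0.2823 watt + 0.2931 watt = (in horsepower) 0.0007716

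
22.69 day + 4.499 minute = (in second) 1.961e+06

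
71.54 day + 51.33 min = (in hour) 1718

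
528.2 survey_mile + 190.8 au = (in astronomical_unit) 190.8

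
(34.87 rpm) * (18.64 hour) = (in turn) 3.9e+04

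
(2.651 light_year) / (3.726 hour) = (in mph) 4.183e+12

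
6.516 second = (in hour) 0.00181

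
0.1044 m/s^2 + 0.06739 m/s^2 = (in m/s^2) 0.1718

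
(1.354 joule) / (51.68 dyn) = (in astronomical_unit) 1.751e-08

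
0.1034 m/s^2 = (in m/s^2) 0.1034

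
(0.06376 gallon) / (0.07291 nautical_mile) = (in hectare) 1.787e-10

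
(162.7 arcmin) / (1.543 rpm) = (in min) 0.004882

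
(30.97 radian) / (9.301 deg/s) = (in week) 0.0003154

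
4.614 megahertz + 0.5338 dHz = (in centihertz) 4.614e+08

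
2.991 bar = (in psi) 43.38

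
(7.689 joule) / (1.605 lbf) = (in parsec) 3.49e-17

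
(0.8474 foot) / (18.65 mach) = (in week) 6.725e-11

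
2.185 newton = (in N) 2.185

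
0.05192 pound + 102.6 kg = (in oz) 3620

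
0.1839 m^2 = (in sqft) 1.979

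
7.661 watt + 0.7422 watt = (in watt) 8.403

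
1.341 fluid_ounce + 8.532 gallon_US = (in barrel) 0.2034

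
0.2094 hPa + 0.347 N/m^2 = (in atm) 0.0002101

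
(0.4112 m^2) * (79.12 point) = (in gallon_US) 3.032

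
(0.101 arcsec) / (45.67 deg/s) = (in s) 6.143e-07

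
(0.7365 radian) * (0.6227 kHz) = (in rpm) 4379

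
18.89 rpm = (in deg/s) 113.3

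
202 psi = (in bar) 13.93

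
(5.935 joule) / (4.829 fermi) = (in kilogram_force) 1.253e+14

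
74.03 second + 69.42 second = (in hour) 0.03985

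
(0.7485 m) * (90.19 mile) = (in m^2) 1.086e+05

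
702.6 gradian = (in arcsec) 2.276e+06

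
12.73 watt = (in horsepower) 0.01707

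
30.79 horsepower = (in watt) 2.296e+04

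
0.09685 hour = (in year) 1.106e-05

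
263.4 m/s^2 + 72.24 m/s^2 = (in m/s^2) 335.6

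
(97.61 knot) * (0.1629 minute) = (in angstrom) 4.908e+12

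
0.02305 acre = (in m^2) 93.28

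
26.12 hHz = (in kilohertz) 2.612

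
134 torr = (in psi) 2.591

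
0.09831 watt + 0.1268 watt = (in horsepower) 0.0003019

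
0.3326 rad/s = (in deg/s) 19.06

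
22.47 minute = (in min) 22.47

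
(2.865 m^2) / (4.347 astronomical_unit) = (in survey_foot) 1.445e-11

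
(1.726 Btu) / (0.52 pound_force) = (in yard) 861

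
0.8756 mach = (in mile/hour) 666.9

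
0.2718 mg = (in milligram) 0.2718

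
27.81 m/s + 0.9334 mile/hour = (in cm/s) 2823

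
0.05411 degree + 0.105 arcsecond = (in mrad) 0.9449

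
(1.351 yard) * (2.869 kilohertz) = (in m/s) 3544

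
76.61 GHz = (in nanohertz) 7.661e+19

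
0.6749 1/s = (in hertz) 0.6749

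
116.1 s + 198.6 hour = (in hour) 198.6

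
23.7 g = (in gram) 23.7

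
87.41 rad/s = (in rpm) 834.7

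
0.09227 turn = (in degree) 33.22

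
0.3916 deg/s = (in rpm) 0.06527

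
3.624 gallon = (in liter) 13.72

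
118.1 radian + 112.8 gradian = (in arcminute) 4.121e+05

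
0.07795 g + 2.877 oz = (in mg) 8.164e+04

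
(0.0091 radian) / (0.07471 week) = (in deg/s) 1.154e-05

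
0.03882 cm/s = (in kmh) 0.001398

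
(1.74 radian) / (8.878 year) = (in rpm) 5.935e-08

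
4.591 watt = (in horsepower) 0.006157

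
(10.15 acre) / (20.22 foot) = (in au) 4.455e-08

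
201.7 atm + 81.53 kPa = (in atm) 202.5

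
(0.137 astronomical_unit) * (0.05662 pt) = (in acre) 101.2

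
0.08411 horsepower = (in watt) 62.72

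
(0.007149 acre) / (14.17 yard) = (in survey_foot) 7.326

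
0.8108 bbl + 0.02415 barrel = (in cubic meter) 0.1327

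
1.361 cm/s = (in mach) 3.997e-05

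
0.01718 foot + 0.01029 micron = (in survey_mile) 3.254e-06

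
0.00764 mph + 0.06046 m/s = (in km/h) 0.23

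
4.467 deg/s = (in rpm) 0.7445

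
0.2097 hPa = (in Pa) 20.97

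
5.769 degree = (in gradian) 6.41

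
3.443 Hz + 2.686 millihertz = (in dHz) 34.46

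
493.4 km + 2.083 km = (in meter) 4.955e+05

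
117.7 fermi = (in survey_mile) 7.314e-17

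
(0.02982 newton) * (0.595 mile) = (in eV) 1.782e+20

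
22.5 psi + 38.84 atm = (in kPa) 4091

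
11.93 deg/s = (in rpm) 1.988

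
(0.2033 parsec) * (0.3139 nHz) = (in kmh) 7.089e+06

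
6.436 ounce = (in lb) 0.4022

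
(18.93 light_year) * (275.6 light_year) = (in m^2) 4.67e+35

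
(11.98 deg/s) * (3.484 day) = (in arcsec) 1.298e+10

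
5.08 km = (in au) 3.396e-08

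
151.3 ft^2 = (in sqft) 151.3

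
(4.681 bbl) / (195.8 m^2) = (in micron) 3801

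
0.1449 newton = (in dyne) 1.449e+04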